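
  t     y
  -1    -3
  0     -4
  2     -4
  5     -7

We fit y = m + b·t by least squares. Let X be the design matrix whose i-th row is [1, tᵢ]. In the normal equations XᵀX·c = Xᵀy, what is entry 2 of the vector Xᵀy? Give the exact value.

Entry 2 ↔ basis t, so (Xᵀy)_{2} = Σᵢ (t)·yᵢ = (-1)·(-3) + (0)·(-4) + (2)·(-4) + (5)·(-7) = -40.

-40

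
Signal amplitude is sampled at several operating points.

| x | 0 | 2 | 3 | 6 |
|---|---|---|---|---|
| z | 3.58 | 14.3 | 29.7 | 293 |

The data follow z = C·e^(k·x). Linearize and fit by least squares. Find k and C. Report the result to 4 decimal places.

With ln zᵢ as the transformed response and xᵢ as the regressor:
XᵀX = [[49.0000, 11.0000]; [11.0000, 4]], rhs = [49.5750, 13.0069]ᵀ  (here Σx = 11.0000, Σ(x)² = 49.0000, Σln z = 13.0069, Σx·ln z = 49.5750).
Δ = 49.0000·4 − (11.0000)² = 75.0000; k = (49.5750·4 − 11.0000·13.0069)/75.0000 = 0.73631, ln C = (49.0000·13.0069 − 11.0000·49.5750)/75.0000 = 1.22687, so C = exp(1.22687) = 3.41054.

k = 0.7363, C = 3.4105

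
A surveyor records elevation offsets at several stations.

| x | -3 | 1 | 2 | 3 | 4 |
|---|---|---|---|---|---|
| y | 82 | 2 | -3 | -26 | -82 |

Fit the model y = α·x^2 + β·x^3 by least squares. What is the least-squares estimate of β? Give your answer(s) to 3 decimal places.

β = -2.032

Entries of MᵀM: Σx^2·x^2 = 435, Σx^2·x^3 = 1057, Σx^3·x^3 = 5619.
Right-hand side: Σx^2·y = -818, Σx^3·y = -8186.
Determinant 435·5619 − 1057² = 1327016.
α = ((-818)·5619 − 1057·(-8186))/1327016 = 1014065/331754; β = (435·(-8186) − 1057·(-818))/1327016 = -674071/331754.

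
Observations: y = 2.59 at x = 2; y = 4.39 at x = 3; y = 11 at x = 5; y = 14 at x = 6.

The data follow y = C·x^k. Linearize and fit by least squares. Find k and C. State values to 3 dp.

k = 1.578, C = 0.834

Linearized form: ln y = k·ln x + ln C. From the 4 transformed points,
Σln x = 5.1930, Σ(ln x)² = 7.4881, Σln y = 7.4679, Σln x·ln y = 10.8727.
Equations: 7.4881·k + 5.1930·ln C = 10.8727;  5.1930·k + 4·ln C = 7.4679.
Slope k = (n·Σln x·ln y − Σln x·Σln y)/(n·Σ(ln x)² − (Σln x)²) = (4·10.8727 − 5.1930·7.4679)/2.9856 = 1.57758; ln C = (Σln y − k·Σln x)/n = -0.18109, so C = exp(-0.18109) = 0.83436.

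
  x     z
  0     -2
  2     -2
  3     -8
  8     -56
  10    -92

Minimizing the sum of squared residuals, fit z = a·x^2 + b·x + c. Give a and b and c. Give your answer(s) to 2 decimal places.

a = -1.06, b = 1.61, c = -1.99

MᵀM·[a, b, c]ᵀ = Mᵀz reads: 14193·a + 1547·b + 177·c = -12864;  1547·a + 177·b + 23·c = -1396;  177·a + 23·b + 5·c = -160.
(Σx^2·x^2 = 14193, Σx^2·x = 1547, Σx^2 = 177, Σx·x = 177, Σx = 23, Σ1 = 5, Σx^2·z = -12864, Σx·z = -1396, Σz = -160.)
Row-reducing yields a = -9060/8569, b = 13815/8569, c = -17033/8569.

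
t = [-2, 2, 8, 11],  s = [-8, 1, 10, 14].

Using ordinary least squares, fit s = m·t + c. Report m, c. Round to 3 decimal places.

m = 1.667, c = -3.667

Compute the Gram sums: Σt·t = 193, Σt = 19, Σ1 = 4.
For Xᵀs: Σt·s = 252, Σs = 17.
Eliminating c: 4·(row 1) − 19·(row 2) gives 411·m = 4·252 − 19·17 = 685, so m = 5/3.
Then c = (17 − 19·(5/3))/4 = -11/3.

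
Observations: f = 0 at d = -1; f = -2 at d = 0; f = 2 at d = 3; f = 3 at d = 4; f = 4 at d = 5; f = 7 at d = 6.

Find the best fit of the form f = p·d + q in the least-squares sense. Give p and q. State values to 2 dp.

Sums needed: Σd·d = 87, Σd = 17, Σ1 = 6.
Right-hand side: Σd·f = 80, Σf = 14.
So AᵀA·[p, q]ᵀ = Aᵀf: [[87, 17]; [17, 6]]·[p, q]ᵀ = [80, 14]ᵀ.
det = 87·6 − 17² = 233.
p = (80·6 − 17·14)/233 = 242/233; q = (87·14 − 17·80)/233 = -142/233.

p = 1.04, q = -0.61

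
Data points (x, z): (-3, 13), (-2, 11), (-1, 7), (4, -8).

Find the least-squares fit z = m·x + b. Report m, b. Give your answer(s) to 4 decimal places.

The normal system MᵀM·[m, b]ᵀ = Mᵀz is [[30, -2]; [-2, 4]]·[m, b]ᵀ = [-100, 23]ᵀ.
det = 30·4 − (-2)² = 116.
m = ((-100)·4 − (-2)·23)/116 = -177/58; b = (30·23 − (-2)·(-100))/116 = 245/58.

m = -3.0517, b = 4.2241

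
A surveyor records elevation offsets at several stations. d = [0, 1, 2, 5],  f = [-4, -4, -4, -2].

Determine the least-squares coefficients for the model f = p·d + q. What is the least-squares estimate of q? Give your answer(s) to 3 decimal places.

The normal system AᵀA·[p, q]ᵀ = Aᵀf is [[30, 8]; [8, 4]]·[p, q]ᵀ = [-22, -14]ᵀ.
Δ = 30·4 − 8² = 56.
p = ((-22)·4 − 8·(-14))/56 = 3/7; q = (30·(-14) − 8·(-22))/56 = -61/14.

q = -4.357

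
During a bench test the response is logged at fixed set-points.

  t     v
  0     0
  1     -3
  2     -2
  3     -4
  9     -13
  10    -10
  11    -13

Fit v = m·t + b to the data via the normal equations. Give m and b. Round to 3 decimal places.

m = -1.128, b = -0.629

The normal equations are: 316·m + 36·b = -379;  36·m + 7·b = -45.
(Σt·t = 316, Σt = 36, Σ1 = 7, Σt·v = -379, Σv = -45.)
det = 316·7 − 36² = 916.
m = ((-379)·7 − 36·(-45))/916 = -1033/916; b = (316·(-45) − 36·(-379))/916 = -144/229.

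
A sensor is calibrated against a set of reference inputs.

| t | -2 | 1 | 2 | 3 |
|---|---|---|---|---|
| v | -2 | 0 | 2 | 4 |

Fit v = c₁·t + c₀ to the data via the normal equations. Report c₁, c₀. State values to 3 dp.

Compute the Gram sums: Σt·t = 18, Σt = 4, Σ1 = 4.
For Xᵀv: Σt·v = 20, Σv = 4.
det = 18·4 − 4² = 56.
c₁ = (20·4 − 4·4)/56 = 8/7; c₀ = (18·4 − 4·20)/56 = -1/7.

c₁ = 1.143, c₀ = -0.143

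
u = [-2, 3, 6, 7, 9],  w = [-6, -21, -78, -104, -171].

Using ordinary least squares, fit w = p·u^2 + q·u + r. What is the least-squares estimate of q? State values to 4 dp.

The normal system MᵀM·[p, q, r]ᵀ = Mᵀw is [[10355, 1307, 179]; [1307, 179, 23]; [179, 23, 5]]·[p, q, r]ᵀ = [-21968, -2786, -380]ᵀ.
Solving the 3×3 system (Gaussian elimination) gives p = -5105/2548, q = -185/196, r = 87/1274.

q = -0.9439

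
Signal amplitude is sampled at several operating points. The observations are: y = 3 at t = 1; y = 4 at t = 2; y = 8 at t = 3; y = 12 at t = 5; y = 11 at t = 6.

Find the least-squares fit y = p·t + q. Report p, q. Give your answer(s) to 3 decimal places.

p = 1.849, q = 1.314

With design matrix M, MᵀM = [[75, 17]; [17, 5]] and Mᵀy = [161, 38]ᵀ.
det = 75·5 − 17² = 86.
p = (161·5 − 17·38)/86 = 159/86; q = (75·38 − 17·161)/86 = 113/86.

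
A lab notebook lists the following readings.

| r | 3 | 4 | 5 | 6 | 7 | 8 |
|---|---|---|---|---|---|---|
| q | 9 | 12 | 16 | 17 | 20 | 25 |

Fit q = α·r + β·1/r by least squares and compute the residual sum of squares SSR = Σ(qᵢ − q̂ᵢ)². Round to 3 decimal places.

SSR = 3.998

From the data, Σr·r = 199, Σr·1/r = 6, Σ1/r·1/r = 195749/705600.
Moment sums: Σr·q = 597, Σ1/r·q = 15133/840.
Normal equations: [[199, 6]; [6, 195749/705600]]·[α, β]ᵀ = [597, 15133/840]ᵀ.
Determinant 199·(195749/705600) − 6² = 13552451/705600.
α = (597·(195749/705600) − 6·(15133/840))/(13552451/705600) = 40591833/13552451; β = (199·(15133/840) − 6·597)/(13552451/705600) = 2173080/13552451.
Residuals: -527800/13552451, -281190/13552451, 13445435/13552451, -795383/797203, -13404251/13552451, 13804976/13552451; SSR = 54176173/13552451.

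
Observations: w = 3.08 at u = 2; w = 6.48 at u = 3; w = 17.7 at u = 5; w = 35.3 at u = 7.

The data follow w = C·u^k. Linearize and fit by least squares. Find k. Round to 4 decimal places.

Let Y = ln w. Fitting Y = k·ln u + ln C by least squares:
XᵀX = [[8.0643, 5.3471]; [5.3471, 4]], rhs = [14.3926, 9.4311]ᵀ  (here Σln u = 5.3471, Σ(ln u)² = 8.0643, Σln w = 9.4311, Σln u·ln w = 14.3926).
Slope k = (n·Σln u·ln w − Σln u·Σln w)/(n·Σ(ln u)² − (Σln u)²) = (4·14.3926 − 5.3471·9.4311)/3.6655 = 1.94822; ln C = (Σln w − k·Σln u)/n = -0.24656.

k = 1.9482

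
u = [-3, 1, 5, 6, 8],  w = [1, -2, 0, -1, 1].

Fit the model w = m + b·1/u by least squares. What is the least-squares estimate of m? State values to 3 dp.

m = 0.336

The normal equations are: 5·m + (139/120)·b = -1;  (139/120)·m + (17201/14400)·b = -19/8.
Determinant 5·(17201/14400) − (139/120)² = 5557/1200.
m = ((-1)·(17201/14400) − (139/120)·(-19/8))/(5557/1200) = 11207/33342; b = (5·(-19/8) − (139/120)·(-1))/(5557/1200) = -12860/5557.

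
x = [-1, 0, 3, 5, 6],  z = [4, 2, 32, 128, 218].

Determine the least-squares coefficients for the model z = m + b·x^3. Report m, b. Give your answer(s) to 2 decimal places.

m = 4.03, b = 0.99

Compute the Gram sums: Σ1 = 5, Σx^3 = 367, Σx^3·x^3 = 63011.
Moment sums: Σz = 384, Σx^3·z = 63948.
So MᵀM·[m, b]ᵀ = Mᵀz: [[5, 367]; [367, 63011]]·[m, b]ᵀ = [384, 63948]ᵀ.
det = 5·63011 − 367² = 180366.
m = (384·63011 − 367·63948)/180366 = 121218/30061; b = (5·63948 − 367·384)/180366 = 29802/30061.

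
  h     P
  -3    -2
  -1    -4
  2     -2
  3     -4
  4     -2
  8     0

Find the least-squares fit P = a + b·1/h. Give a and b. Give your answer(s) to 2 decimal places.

AᵀA·[a, b]ᵀ = AᵀP reads: 6·a + (-1/8)·b = -14;  (-1/8)·a + (893/576)·b = 11/6.
Eliminating b: (893/576)·(row 1) − (-1/8)·(row 2) gives (1783/192)·a = (893/576)·(-14) − (-1/8)·(11/6) = -6185/288, so a = -12370/5349.
Then b = ((11/6) − (-1/8)·(-12370/5349))/(893/576) = 1776/1783.

a = -2.31, b = 1.00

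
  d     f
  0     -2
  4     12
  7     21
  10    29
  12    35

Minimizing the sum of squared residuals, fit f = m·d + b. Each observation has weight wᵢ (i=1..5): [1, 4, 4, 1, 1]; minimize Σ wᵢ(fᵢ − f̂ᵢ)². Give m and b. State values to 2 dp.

m = 3.02, b = -0.47

Forming AᵀWA = [[504, 66]; [66, 11]] and AᵀWf = [1490, 194]ᵀ gives AᵀWA·[m, b]ᵀ = AᵀWf.
Determinant 504·11 − 66² = 1188.
m = (1490·11 − 66·194)/1188 = 163/54; b = (504·194 − 66·1490)/1188 = -47/99.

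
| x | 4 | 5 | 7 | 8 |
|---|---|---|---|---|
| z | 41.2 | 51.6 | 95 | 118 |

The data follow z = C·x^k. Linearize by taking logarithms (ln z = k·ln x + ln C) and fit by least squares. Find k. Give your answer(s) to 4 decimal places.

k = 1.5645

Linearized form: ln z = k·ln x + ln C. From the 4 transformed points,
Σln x = 7.0211, Σ(ln x)² = 12.6227, Σln z = 16.9865, Σln x·ln z = 30.2835.
Equations: 12.6227·k + 7.0211·ln C = 30.2835;  7.0211·k + 4·ln C = 16.9865.
Solving (det = 1.1954): k = 1.56454, ln C = 1.50043.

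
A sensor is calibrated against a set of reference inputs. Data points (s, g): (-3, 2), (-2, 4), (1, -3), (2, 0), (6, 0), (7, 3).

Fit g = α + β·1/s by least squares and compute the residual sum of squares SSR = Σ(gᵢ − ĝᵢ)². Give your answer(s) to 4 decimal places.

SSR = 6.2632

Entries of XᵀX: Σ1 = 6, Σ1/s = 41/42, Σ1/s·1/s = 2927/1764.
And Σg = 6, Σ1/s·g = -110/21.
Determinant 6·(2927/1764) − (41/42)² = 15881/1764.
α = (6·(2927/1764) − (41/42)·(-110/21))/(15881/1764) = 26582/15881; β = (6·(-110/21) − (41/42)·6)/(15881/1764) = -65772/15881.
Residuals: -16744/15881, 4056/15881, -8453/15881, 6304/15881, -15620/15881, 30457/15881; SSR = 99466/15881.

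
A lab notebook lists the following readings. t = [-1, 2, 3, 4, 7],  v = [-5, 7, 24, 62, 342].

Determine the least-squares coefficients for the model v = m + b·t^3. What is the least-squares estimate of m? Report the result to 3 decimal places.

m = -2.637

Compute the Gram sums: Σ1 = 5, Σt^3 = 441, Σt^3·t^3 = 122539.
Right-hand side: Σv = 430, Σt^3·v = 121983.
So XᵀX·[m, b]ᵀ = Xᵀv: [[5, 441]; [441, 122539]]·[m, b]ᵀ = [430, 121983]ᵀ.
Eliminating b: 122539·(row 1) − 441·(row 2) gives 418214·m = 122539·430 − 441·121983 = -1102733, so m = -1102733/418214.
Then b = (121983 − 441·(-1102733/418214))/122539 = 420285/418214.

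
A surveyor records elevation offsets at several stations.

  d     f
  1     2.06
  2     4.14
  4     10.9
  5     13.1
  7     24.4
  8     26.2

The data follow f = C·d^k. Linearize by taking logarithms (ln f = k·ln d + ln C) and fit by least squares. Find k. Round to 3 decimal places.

k = 1.257

Taking logs, ln f = k·ln d + ln C, so regress ln f on ln d.
XᵀX = [[13.1032, 7.7142]; [7.7142, 6]], rhs = [21.4441, 13.5651]ᵀ  (here Σln d = 7.7142, Σ(ln d)² = 13.1032, Σln f = 13.5651, Σln d·ln f = 21.4441).
Slope k = (n·Σln d·ln f − Σln d·Σln f)/(n·Σ(ln d)² − (Σln d)²) = (6·21.4441 − 7.7142·13.5651)/19.1098 = 1.25694; ln C = (Σln f − k·Σln d)/n = 0.64480.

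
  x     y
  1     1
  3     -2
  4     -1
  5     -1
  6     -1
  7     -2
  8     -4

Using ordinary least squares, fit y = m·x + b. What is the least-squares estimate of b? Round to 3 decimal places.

Normal-equation sums: Σx·x = 200, Σx = 34, Σ1 = 7.
Moment sums: Σx·y = -66, Σy = -10.
AᵀA·[m, b]ᵀ = Aᵀy becomes [[200, 34]; [34, 7]]·[m, b]ᵀ = [-66, -10]ᵀ.
Eliminating b: 7·(row 1) − 34·(row 2) gives 244·m = 7·(-66) − 34·(-10) = -122, so m = -1/2.
Then b = ((-10) − 34·(-1/2))/7 = 1.

b = 1.000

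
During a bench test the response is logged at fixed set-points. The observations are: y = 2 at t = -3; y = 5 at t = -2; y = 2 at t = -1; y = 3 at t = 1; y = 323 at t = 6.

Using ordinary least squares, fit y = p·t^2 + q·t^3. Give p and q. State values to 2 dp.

Normal-equation sums: Σt^2·t^2 = 1395, Σt^2·t^3 = 7501, Σt^3·t^3 = 47451.
For Xᵀy: Σt^2·y = 11671, Σt^3·y = 69675.
So XᵀX·[p, q]ᵀ = Xᵀy: [[1395, 7501]; [7501, 47451]]·[p, q]ᵀ = [11671, 69675]ᵀ.
Determinant 1395·47451 − 7501² = 9929144.
p = (11671·47451 − 7501·69675)/9929144 = 15584223/4964572; q = (1395·69675 − 7501·11671)/9929144 = 4826227/4964572.

p = 3.14, q = 0.97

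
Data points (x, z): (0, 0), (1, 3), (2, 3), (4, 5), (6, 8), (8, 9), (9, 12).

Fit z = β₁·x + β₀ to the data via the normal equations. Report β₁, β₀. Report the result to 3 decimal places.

Entries of MᵀM: Σx·x = 202, Σx = 30, Σ1 = 7.
Right-hand side: Σx·z = 257, Σz = 40.
Normal equations: [[202, 30]; [30, 7]]·[β₁, β₀]ᵀ = [257, 40]ᵀ.
Eliminating β₀: 7·(row 1) − 30·(row 2) gives 514·β₁ = 7·257 − 30·40 = 599, so β₁ = 599/514.
Then β₀ = (40 − 30·(599/514))/7 = 185/257.

β₁ = 1.165, β₀ = 0.720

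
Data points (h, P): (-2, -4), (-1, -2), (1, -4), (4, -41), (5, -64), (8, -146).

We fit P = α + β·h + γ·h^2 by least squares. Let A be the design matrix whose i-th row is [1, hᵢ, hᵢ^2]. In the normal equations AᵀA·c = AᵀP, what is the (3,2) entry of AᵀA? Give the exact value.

Row 3 ↔ basis h^2, column 2 ↔ basis h, so (AᵀA)_{3,2} = Σᵢ (h^2)·(h) = (4)·(-2) + (1)·(-1) + (1)·(1) + (16)·(4) + (25)·(5) + (64)·(8) = 693.

693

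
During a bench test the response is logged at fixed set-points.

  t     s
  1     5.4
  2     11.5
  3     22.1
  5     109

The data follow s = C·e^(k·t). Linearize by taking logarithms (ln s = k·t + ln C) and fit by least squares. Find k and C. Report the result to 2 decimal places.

k = 0.75, C = 2.51

Linearized form: ln s = k·t + ln C. From the 4 transformed points,
Σt = 11.0000, Σ(t)² = 39.0000, Σln s = 11.9157, Σt·ln s = 39.3146.
Equations: 39.0000·k + 11.0000·ln C = 39.3146;  11.0000·k + 4·ln C = 11.9157.
Δ = 39.0000·4 − (11.0000)² = 35.0000; k = (39.3146·4 − 11.0000·11.9157)/35.0000 = 0.74817, ln C = (39.0000·11.9157 − 11.0000·39.3146)/35.0000 = 0.92146, so C = exp(0.92146) = 2.51295.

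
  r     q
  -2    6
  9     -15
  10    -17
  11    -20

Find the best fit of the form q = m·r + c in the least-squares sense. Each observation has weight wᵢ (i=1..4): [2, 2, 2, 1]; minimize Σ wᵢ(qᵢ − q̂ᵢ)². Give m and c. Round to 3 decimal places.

m = -1.939, c = 2.180

Entries of XᵀWX: Σwᵢ·r·r = 491, Σwᵢ·r = 45, Σwᵢ·1 = 7.
For XᵀWq: Σwᵢ·r·q = -854, Σwᵢ·q = -72.
Determinant 491·7 − 45² = 1412.
m = ((-854)·7 − 45·(-72))/1412 = -1369/706; c = (491·(-72) − 45·(-854))/1412 = 1539/706.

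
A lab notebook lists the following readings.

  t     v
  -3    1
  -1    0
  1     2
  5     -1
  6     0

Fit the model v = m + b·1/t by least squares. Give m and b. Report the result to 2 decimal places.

Setting ∂/∂m … = 0 gives: 5·m + (1/30)·b = 2;  (1/30)·m + (1961/900)·b = 22/15.
Determinant 5·(1961/900) − (1/30)² = 817/75.
m = (2·(1961/900) − (1/30)·(22/15))/(817/75) = 1939/4902; b = (5·(22/15) − (1/30)·2)/(817/75) = 545/817.

m = 0.40, b = 0.67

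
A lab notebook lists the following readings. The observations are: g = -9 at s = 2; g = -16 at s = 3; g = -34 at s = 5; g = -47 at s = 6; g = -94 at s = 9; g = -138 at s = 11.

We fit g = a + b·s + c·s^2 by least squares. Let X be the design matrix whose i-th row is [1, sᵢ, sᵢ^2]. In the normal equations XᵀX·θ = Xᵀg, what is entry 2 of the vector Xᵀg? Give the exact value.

-2882

Entry 2 ↔ basis s, so (Xᵀg)_{2} = Σᵢ (s)·gᵢ = (2)·(-9) + (3)·(-16) + (5)·(-34) + (6)·(-47) + (9)·(-94) + (11)·(-138) = -2882.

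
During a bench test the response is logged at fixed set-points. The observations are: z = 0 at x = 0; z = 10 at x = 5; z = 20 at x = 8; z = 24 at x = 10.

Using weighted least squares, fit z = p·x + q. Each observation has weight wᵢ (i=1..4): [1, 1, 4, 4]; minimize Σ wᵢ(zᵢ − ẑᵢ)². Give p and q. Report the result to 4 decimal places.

Setting ∂/∂p … = 0 gives: 681·p + 77·q = 1650;  77·p + 10·q = 186.
(Σwᵢ·x·x = 681, Σwᵢ·x = 77, Σwᵢ·1 = 10, Σwᵢ·x·z = 1650, Σwᵢ·z = 186.)
Eliminating q: 10·(row 1) − 77·(row 2) gives 881·p = 10·1650 − 77·186 = 2178, so p = 2178/881.
Then q = (186 − 77·(2178/881))/10 = -384/881.

p = 2.4722, q = -0.4359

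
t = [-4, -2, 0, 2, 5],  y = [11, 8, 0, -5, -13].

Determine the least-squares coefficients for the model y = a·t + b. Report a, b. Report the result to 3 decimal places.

a = -2.770, b = 0.754

From the data, Σt·t = 49, Σt = 1, Σ1 = 5.
Right-hand side: Σt·y = -135, Σy = 1.
So AᵀA·[a, b]ᵀ = Aᵀy: [[49, 1]; [1, 5]]·[a, b]ᵀ = [-135, 1]ᵀ.
Determinant 49·5 − 1² = 244.
a = ((-135)·5 − 1·1)/244 = -169/61; b = (49·1 − 1·(-135))/244 = 46/61.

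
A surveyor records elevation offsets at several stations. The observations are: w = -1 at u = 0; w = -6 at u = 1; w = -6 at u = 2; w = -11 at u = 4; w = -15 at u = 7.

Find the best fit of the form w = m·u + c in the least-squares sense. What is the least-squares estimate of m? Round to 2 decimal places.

Entries of AᵀA: Σu·u = 70, Σu = 14, Σ1 = 5.
And Σu·w = -167, Σw = -39.
AᵀA·[m, c]ᵀ = Aᵀw becomes [[70, 14]; [14, 5]]·[m, c]ᵀ = [-167, -39]ᵀ.
Eliminating c: 5·(row 1) − 14·(row 2) gives 154·m = 5·(-167) − 14·(-39) = -289, so m = -289/154.
Then c = ((-39) − 14·(-289/154))/5 = -28/11.

m = -1.88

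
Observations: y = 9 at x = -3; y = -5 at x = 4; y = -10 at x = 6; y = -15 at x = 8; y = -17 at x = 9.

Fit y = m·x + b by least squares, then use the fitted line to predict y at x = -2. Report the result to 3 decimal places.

ŷ = 7.198

The normal system MᵀM·[m, b]ᵀ = Mᵀy is [[206, 24]; [24, 5]]·[m, b]ᵀ = [-380, -38]ᵀ.
Δ = 206·5 − 24² = 454.
m = ((-380)·5 − 24·(-38))/454 = -494/227; b = (206·(-38) − 24·(-380))/454 = 646/227.
At x = -2: ŷ = (-494/227)·(-2) + (646/227)·(1) = 1634/227.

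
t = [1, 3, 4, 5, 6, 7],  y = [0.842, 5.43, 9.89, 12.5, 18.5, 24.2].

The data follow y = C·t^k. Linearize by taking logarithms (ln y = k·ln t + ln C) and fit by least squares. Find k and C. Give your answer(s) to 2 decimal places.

Let Y = ln y. Fitting Y = k·ln t + ln C by least squares:
Over the data: Σln t = 7.8320, Σ(ln t)² = 12.7160, Σln y = 12.4413, Σln t·ln y = 20.5288.
Normal system: [[12.7160, 7.8320]; [7.8320, 6]]·[k, ln C]ᵀ = [20.5288, 12.4413]ᵀ.
Δ = 12.7160·6 − (7.8320)² = 14.9557; k = (20.5288·6 − 7.8320·12.4413)/14.9557 = 1.72056, ln C = (12.7160·12.4413 − 7.8320·20.5288)/14.9557 = -0.17235, so C = exp(-0.17235) = 0.84168.

k = 1.72, C = 0.84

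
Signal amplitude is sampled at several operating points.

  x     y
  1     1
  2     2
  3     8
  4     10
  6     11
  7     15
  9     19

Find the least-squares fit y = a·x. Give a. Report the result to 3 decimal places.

The normal system MᵀM·[a]ᵀ = Mᵀy is [[196]]·[a]ᵀ = [411]ᵀ.
a = 411/196 = 2.09694.

a = 2.097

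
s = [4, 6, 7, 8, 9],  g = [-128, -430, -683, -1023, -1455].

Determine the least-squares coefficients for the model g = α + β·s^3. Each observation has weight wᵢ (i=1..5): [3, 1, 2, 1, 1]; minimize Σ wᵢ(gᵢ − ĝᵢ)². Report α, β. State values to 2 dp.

α = 0.29, β = -2.00

Entries of XᵀWX: Σwᵢ·1 = 8, Σwᵢ·s^3 = 2335, Σwᵢ·s^3·s^3 = 1087827.
Moment sums: Σwᵢ·g = -4658, Σwᵢ·s^3·g = -2170465.
Normal equations: [[8, 2335]; [2335, 1087827]]·[α, β]ᵀ = [-4658, -2170465]ᵀ.
Δ = 8·1087827 − 2335² = 3250391.
α = ((-4658)·1087827 − 2335·(-2170465))/3250391 = 937609/3250391; β = (8·(-2170465) − 2335·(-4658))/3250391 = -6487290/3250391.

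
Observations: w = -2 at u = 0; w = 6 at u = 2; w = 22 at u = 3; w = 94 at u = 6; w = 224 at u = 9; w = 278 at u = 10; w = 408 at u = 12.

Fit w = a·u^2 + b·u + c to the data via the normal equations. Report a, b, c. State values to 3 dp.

Entries of MᵀM: Σu^2·u^2 = 38690, Σu^2·u = 3708, Σu^2 = 374, Σu·u = 374, Σu = 42, Σ1 = 7.
For Mᵀw: Σu^2·w = 108302, Σu·w = 10334, Σw = 1030.
Normal equations: [[38690, 3708, 374]; [3708, 374, 42]; [374, 42, 7]]·[a, b, c]ᵀ = [108302, 10334, 1030]ᵀ.
Solving the 3×3 system (Gaussian elimination) gives a = 11979/3989, b = -483475/243329, c = -336298/243329.

a = 3.003, b = -1.987, c = -1.382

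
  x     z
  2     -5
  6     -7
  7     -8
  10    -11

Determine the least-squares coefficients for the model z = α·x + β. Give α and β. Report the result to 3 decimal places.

α = -0.740, β = -3.122

Normal-equation sums: Σx·x = 189, Σx = 25, Σ1 = 4.
Right-hand side: Σx·z = -218, Σz = -31.
AᵀA·[α, β]ᵀ = Aᵀz becomes [[189, 25]; [25, 4]]·[α, β]ᵀ = [-218, -31]ᵀ.
Eliminating β: 4·(row 1) − 25·(row 2) gives 131·α = 4·(-218) − 25·(-31) = -97, so α = -97/131.
Then β = ((-31) − 25·(-97/131))/4 = -409/131.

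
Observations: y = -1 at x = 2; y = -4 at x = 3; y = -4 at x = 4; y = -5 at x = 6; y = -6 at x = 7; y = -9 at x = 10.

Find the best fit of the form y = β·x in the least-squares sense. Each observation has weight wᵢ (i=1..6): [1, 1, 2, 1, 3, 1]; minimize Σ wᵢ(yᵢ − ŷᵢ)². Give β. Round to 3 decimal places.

β = -0.890

AᵀWA·[β]ᵀ = AᵀWy reads: 328·β = -292.
β = (-292)/328 = -0.890244.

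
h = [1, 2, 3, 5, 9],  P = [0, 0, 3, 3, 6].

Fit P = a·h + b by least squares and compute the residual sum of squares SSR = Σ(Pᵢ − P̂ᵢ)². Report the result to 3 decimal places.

With design matrix A, AᵀA = [[120, 20]; [20, 5]] and AᵀP = [78, 12]ᵀ.
det = 120·5 − 20² = 200.
a = (78·5 − 20·12)/200 = 3/4; b = (120·12 − 20·78)/200 = -3/5.
Residuals: -3/20, -9/10, 27/20, -3/20, -3/20; SSR = 27/10.

SSR = 2.700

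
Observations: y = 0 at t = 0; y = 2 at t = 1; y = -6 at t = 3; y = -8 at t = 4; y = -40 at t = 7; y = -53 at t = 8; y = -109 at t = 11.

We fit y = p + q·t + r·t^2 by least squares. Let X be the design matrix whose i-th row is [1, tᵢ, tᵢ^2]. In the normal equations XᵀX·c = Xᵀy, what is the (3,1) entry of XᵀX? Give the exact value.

Row 3 ↔ basis t^2, column 1 ↔ basis 1, so (XᵀX)_{3,1} = Σᵢ t^2 = (0)·(1) + (1)·(1) + (9)·(1) + (16)·(1) + (49)·(1) + (64)·(1) + (121)·(1) = 260.

260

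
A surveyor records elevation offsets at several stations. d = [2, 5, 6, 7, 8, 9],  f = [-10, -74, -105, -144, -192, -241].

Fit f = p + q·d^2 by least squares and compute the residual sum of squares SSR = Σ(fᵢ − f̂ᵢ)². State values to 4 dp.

SSR = 6.6717

Sums needed: Σ1 = 6, Σd^2 = 259, Σd^2·d^2 = 14995.
Moment sums: Σf = -766, Σd^2·f = -44535.
XᵀX·[p, q]ᵀ = Xᵀf becomes [[6, 259]; [259, 14995]]·[p, q]ᵀ = [-766, -44535]ᵀ.
Determinant 6·14995 − 259² = 22889.
p = ((-766)·14995 − 259·(-44535))/22889 = 48395/22889; q = (6·(-44535) − 259·(-766))/22889 = -68816/22889.
Residuals: -43/487, -21781/22889, 25636/22889, 27573/22889, -38859/22889, 9452/22889; SSR = 152708/22889.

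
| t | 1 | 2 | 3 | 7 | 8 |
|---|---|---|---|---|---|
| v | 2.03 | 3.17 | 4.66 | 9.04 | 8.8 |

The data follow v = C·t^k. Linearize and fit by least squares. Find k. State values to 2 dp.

Let Y = ln v. Fitting Y = k·ln t + ln C by least squares:
Σln t = 5.8171, Σ(ln t)² = 9.7980, Σln v = 7.7772, Σln t·ln v = 11.2970.
Equations: 9.7980·k + 5.8171·ln C = 11.2970;  5.8171·k + 5·ln C = 7.7772.
Δ = 9.7980·5 − (5.8171)² = 15.1514; k = (11.2970·5 − 5.8171·7.7772)/15.1514 = 0.74212, ln C = (9.7980·7.7772 − 5.8171·11.2970)/15.1514 = 0.69204.

k = 0.74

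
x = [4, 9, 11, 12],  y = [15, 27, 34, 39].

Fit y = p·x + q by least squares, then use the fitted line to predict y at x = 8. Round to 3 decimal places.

Entries of AᵀA: Σx·x = 362, Σx = 36, Σ1 = 4.
Moment sums: Σx·y = 1145, Σy = 115.
So AᵀA·[p, q]ᵀ = Aᵀy: [[362, 36]; [36, 4]]·[p, q]ᵀ = [1145, 115]ᵀ.
Determinant 362·4 − 36² = 152.
p = (1145·4 − 36·115)/152 = 55/19; q = (362·115 − 36·1145)/152 = 205/76.
At x = 8: ŷ = (55/19)·(8) + (205/76)·(1) = 1965/76.

ŷ = 25.855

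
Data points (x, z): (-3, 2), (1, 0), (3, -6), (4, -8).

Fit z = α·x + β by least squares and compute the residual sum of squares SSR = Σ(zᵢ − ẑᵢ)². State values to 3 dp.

Compute the Gram sums: Σx·x = 35, Σx = 5, Σ1 = 4.
For Aᵀz: Σx·z = -56, Σz = -12.
Eliminating β: 4·(row 1) − 5·(row 2) gives 115·α = 4·(-56) − 5·(-12) = -164, so α = -164/115.
Then β = ((-12) − 5·(-164/115))/4 = -28/23.
Residuals: -122/115, 304/115, -58/115, -124/115; SSR = 1096/115.

SSR = 9.530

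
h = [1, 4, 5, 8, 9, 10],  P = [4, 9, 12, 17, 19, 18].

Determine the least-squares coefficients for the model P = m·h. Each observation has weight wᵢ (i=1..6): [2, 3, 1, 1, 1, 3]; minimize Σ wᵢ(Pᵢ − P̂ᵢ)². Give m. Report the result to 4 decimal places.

m = 1.9673

The normal equations are: 520·m = 1023.
(Σwᵢ·h·h = 520, Σwᵢ·h·P = 1023.)
m = 1023/520 = 1.96731.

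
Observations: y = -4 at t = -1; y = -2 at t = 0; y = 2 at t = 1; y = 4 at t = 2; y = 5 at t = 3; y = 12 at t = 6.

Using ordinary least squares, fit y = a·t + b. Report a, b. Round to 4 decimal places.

a = 2.2649, b = -1.3189

AᵀA·[a, b]ᵀ = Aᵀy reads: 51·a + 11·b = 101;  11·a + 6·b = 17.
(Σt·t = 51, Σt = 11, Σ1 = 6, Σt·y = 101, Σy = 17.)
Determinant 51·6 − 11² = 185.
a = (101·6 − 11·17)/185 = 419/185; b = (51·17 − 11·101)/185 = -244/185.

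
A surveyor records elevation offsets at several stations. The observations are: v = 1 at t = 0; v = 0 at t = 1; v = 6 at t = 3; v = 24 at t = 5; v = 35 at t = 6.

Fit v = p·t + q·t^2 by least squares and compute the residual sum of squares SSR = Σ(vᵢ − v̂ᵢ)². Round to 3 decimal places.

SSR = 2.030

Forming XᵀX = [[71, 369]; [369, 2003]] and Xᵀv = [348, 1914]ᵀ gives XᵀX·[p, q]ᵀ = Xᵀv.
Eliminating q: 2003·(row 1) − 369·(row 2) gives 6052·p = 2003·348 − 369·1914 = -9222, so p = -4611/3026.
Then q = (1914 − 369·(-4611/3026))/2003 = 3741/3026.
Residuals: 1, 435/1513, -840/1513, 1077/1513, -550/1513; SSR = 3071/1513.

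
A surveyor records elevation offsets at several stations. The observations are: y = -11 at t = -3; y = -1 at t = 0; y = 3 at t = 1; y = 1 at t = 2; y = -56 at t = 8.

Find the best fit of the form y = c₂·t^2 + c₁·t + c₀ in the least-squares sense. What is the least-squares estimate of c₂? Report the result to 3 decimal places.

Normal-equation sums: Σt^2·t^2 = 4194, Σt^2·t = 494, Σt^2 = 78, Σt·t = 78, Σt = 8, Σ1 = 5.
For Mᵀy: Σt^2·y = -3676, Σt·y = -410, Σy = -64.
MᵀM·[c₂, c₁, c₀]ᵀ = Mᵀy becomes [[4194, 494, 78]; [494, 78, 8]; [78, 8, 5]]·[c₂, c₁, c₀]ᵀ = [-3676, -410, -64]ᵀ.
Solving the 3×3 system (Gaussian elimination) gives c₂ = -76267/72256, c₁ = 90979/72256, c₀ = 59661/36128.

c₂ = -1.056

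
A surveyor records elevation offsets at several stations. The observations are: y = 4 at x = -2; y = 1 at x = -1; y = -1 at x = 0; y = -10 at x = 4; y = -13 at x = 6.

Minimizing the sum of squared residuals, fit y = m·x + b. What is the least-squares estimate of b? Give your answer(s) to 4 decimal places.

The normal equations are: 57·m + 7·b = -127;  7·m + 5·b = -19.
Eliminating b: 5·(row 1) − 7·(row 2) gives 236·m = 5·(-127) − 7·(-19) = -502, so m = -251/118.
Then b = ((-19) − 7·(-251/118))/5 = -97/118.

b = -0.8220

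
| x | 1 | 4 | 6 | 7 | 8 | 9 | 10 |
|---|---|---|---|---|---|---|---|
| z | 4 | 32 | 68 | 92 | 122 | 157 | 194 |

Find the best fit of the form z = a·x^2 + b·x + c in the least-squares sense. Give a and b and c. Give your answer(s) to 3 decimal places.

Sums needed: Σx^2·x^2 = 24611, Σx^2·x = 2865, Σx^2 = 347, Σx·x = 347, Σx = 45, Σ1 = 7.
Moment sums: Σx^2·z = 47397, Σx·z = 5513, Σz = 669.
AᵀA·[a, b, c]ᵀ = Aᵀz becomes [[24611, 2865, 347]; [2865, 347, 45]; [347, 45, 7]]·[a, b, c]ᵀ = [47397, 5513, 669]ᵀ.
Row-reducing yields a = 22992/11081, b = -39857/22162, c = 94785/22162.

a = 2.075, b = -1.798, c = 4.277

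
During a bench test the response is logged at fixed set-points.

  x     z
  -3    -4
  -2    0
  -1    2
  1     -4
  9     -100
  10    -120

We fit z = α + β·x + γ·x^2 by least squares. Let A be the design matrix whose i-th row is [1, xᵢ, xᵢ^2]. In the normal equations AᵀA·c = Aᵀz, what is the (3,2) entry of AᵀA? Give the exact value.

1694

Row 3 ↔ basis x^2, column 2 ↔ basis x, so (AᵀA)_{3,2} = Σᵢ (x^2)·(x) = (9)·(-3) + (4)·(-2) + (1)·(-1) + (1)·(1) + (81)·(9) + (100)·(10) = 1694.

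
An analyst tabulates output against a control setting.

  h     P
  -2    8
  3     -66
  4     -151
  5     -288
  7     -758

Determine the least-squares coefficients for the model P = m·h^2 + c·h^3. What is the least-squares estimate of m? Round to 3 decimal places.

m = -1.538

Sums needed: Σh^2·h^2 = 3379, Σh^2·h^3 = 21167, Σh^3·h^3 = 138163.
Right-hand side: Σh^2·P = -47320, Σh^3·P = -307504.
MᵀM·[m, c]ᵀ = MᵀP becomes [[3379, 21167]; [21167, 138163]]·[m, c]ᵀ = [-47320, -307504]ᵀ.
det = 3379·138163 − 21167² = 18810888.
m = ((-47320)·138163 − 21167·(-307504))/18810888 = -3616999/2351361; c = (3379·(-307504) − 21167·(-47320))/18810888 = -4679197/2351361.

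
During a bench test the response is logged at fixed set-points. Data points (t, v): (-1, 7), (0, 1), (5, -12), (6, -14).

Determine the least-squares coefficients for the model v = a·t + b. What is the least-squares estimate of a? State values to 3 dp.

From the data, Σt·t = 62, Σt = 10, Σ1 = 4.
And Σt·v = -151, Σv = -18.
Eliminating b: 4·(row 1) − 10·(row 2) gives 148·a = 4·(-151) − 10·(-18) = -424, so a = -106/37.
Then b = ((-18) − 10·(-106/37))/4 = 197/74.

a = -2.865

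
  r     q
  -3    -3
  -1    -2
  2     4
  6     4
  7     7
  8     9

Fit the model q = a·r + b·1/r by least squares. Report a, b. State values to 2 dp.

From the data, Σr·r = 163, Σr·1/r = 6, Σ1/r·1/r = 40217/28224.
Right-hand side: Σr·q = 164, Σ1/r·q = 187/24.
AᵀA·[a, b]ᵀ = Aᵀq becomes [[163, 6]; [6, 40217/28224]]·[a, b]ᵀ = [164, 187/24]ᵀ.
Eliminating b: (40217/28224)·(row 1) − 6·(row 2) gives (5539307/28224)·a = (40217/28224)·164 − 6·(187/24) = 1319029/7056, so a = 5276116/5539307.
Then b = ((187/24) − 6·(5276116/5539307))/(40217/28224) = 8073240/5539307.

a = 0.95, b = 1.46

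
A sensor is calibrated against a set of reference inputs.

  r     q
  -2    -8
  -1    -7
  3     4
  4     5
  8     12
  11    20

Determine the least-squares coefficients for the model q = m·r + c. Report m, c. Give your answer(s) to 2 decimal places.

Forming MᵀM = [[215, 23]; [23, 6]] and Mᵀq = [371, 26]ᵀ gives MᵀM·[m, c]ᵀ = Mᵀq.
Δ = 215·6 − 23² = 761.
m = (371·6 − 23·26)/761 = 1628/761; c = (215·26 − 23·371)/761 = -2943/761.

m = 2.14, c = -3.87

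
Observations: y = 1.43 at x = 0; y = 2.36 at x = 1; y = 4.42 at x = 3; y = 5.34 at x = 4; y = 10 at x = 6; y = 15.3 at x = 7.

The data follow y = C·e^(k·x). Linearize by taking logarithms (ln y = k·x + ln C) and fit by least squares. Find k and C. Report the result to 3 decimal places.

Linearized form: ln y = k·x + ln C. From the 6 transformed points,
AᵀA = [[111.0000, 21.0000]; [21.0000, 6]], rhs = [44.9285, 9.4081]ᵀ  (here Σx = 21.0000, Σ(x)² = 111.0000, Σln y = 9.4081, Σx·ln y = 44.9285).
Δ = 111.0000·6 − (21.0000)² = 225.0000; k = (44.9285·6 − 21.0000·9.4081)/225.0000 = 0.32000, ln C = (111.0000·9.4081 − 21.0000·44.9285)/225.0000 = 0.44803, so C = exp(0.44803) = 1.56522.

k = 0.320, C = 1.565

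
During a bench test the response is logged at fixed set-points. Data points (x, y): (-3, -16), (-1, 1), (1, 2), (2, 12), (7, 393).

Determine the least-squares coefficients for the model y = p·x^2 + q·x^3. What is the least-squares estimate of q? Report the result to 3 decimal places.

q = 0.980

Compute the Gram sums: Σx^2·x^2 = 2500, Σx^2·x^3 = 16596, Σx^3·x^3 = 118444.
Right-hand side: Σx^2·y = 19164, Σx^3·y = 135328.
AᵀA·[p, q]ᵀ = Aᵀy becomes [[2500, 16596]; [16596, 118444]]·[p, q]ᵀ = [19164, 135328]ᵀ.
Eliminating q: 118444·(row 1) − 16596·(row 2) gives 20682784·p = 118444·19164 − 16596·135328 = 23957328, so p = 1497333/1292674.
Then q = (135328 − 16596·(1497333/1292674))/118444 = 1267141/1292674.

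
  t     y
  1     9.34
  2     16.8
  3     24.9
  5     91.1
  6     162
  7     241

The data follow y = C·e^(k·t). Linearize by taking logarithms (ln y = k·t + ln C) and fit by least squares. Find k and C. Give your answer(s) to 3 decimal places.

k = 0.556, C = 5.294

With ln yᵢ as the transformed response and tᵢ as the regressor:
Σt = 24.0000, Σ(t)² = 124.0000, Σln y = 23.3549, Σt·ln y = 109.0006.
Normal system: [[124.0000, 24.0000]; [24.0000, 6]]·[k, ln C]ᵀ = [109.0006, 23.3549]ᵀ.
Δ = 124.0000·6 − (24.0000)² = 168.0000; k = (109.0006·6 − 24.0000·23.3549)/168.0000 = 0.55646, ln C = (124.0000·23.3549 − 24.0000·109.0006)/168.0000 = 1.66663, so C = exp(1.66663) = 5.29428.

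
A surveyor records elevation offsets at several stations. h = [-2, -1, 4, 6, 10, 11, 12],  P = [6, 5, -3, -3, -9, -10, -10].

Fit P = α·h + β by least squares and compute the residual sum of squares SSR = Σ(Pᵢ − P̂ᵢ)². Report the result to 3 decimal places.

SSR = 4.568

Entries of XᵀX: Σh·h = 422, Σh = 40, Σ1 = 7.
Right-hand side: Σh·P = -367, ΣP = -24.
So XᵀX·[α, β]ᵀ = XᵀP: [[422, 40]; [40, 7]]·[α, β]ᵀ = [-367, -24]ᵀ.
Eliminating β: 7·(row 1) − 40·(row 2) gives 1354·α = 7·(-367) − 40·(-24) = -1609, so α = -1609/1354.
Then β = ((-24) − 40·(-1609/1354))/7 = 2276/677.
Residuals: 177/677, 609/1354, -1089/677, 520/677, -324/677, -393/1354, 608/677; SSR = 6185/1354.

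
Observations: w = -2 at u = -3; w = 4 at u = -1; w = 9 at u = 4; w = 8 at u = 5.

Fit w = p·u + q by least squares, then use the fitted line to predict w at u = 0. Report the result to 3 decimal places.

ŵ = 3.235

Entries of XᵀX: Σu·u = 51, Σu = 5, Σ1 = 4.
Right-hand side: Σu·w = 78, Σw = 19.
So XᵀX·[p, q]ᵀ = Xᵀw: [[51, 5]; [5, 4]]·[p, q]ᵀ = [78, 19]ᵀ.
Δ = 51·4 − 5² = 179.
p = (78·4 − 5·19)/179 = 217/179; q = (51·19 − 5·78)/179 = 579/179.
At u = 0: ŵ = (217/179)·(0) + (579/179)·(1) = 579/179.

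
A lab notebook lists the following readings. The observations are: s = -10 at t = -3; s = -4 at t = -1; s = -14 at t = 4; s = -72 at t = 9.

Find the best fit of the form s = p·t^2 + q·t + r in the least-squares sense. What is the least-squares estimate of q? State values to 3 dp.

The normal system XᵀX·[p, q, r]ᵀ = Xᵀs is [[6899, 765, 107]; [765, 107, 9]; [107, 9, 4]]·[p, q, r]ᵀ = [-6150, -670, -100]ᵀ.
Solving the 3×3 system (Gaussian elimination) gives p = -13633/15070, q = 5083/15070, r = -11752/7535.

q = 0.337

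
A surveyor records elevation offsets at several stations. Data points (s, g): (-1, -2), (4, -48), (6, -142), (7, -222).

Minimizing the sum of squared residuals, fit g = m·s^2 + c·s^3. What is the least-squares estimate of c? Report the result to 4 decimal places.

Forming XᵀX = [[3954, 25606]; [25606, 168402]] and Xᵀg = [-16760, -109888]ᵀ gives XᵀX·[m, c]ᵀ = Xᵀg.
Eliminating c: 168402·(row 1) − 25606·(row 2) gives 10194272·m = 168402·(-16760) − 25606·(-109888) = -8625392, so m = -539087/637142.
Then c = ((-109888) − 25606·(-539087/637142))/168402 = -333787/637142.

c = -0.5239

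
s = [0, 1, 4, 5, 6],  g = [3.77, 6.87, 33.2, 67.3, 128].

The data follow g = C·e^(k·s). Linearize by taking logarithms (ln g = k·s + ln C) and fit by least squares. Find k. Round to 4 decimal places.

Linearized form: ln g = k·s + ln C. From the 5 transformed points,
Sums: Σs = 16.0000, Σ(s)² = 78.0000, Σln g = 15.8180, Σs·ln g = 66.0953.
Normal system: [[78.0000, 16.0000]; [16.0000, 5]]·[k, ln C]ᵀ = [66.0953, 15.8180]ᵀ.
Solving (det = 134.0000): k = 0.57753, ln C = 1.31550.

k = 0.5775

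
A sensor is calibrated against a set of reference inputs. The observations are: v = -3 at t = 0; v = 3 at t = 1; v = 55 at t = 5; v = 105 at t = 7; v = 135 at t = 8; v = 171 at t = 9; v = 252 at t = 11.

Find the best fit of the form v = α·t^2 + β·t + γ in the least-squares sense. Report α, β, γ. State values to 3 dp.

Compute the Gram sums: Σt^2·t^2 = 28325, Σt^2·t = 3041, Σt^2 = 341, Σt·t = 341, Σt = 41, Σ1 = 7.
And Σt^2·v = 59506, Σt·v = 6404, Σv = 718.
Normal equations: [[28325, 3041, 341]; [3041, 341, 41]; [341, 41, 7]]·[α, β, γ]ᵀ = [59506, 6404, 718]ᵀ.
Solving the 3×3 system (Gaussian elimination) gives α = 313703/161076, β = 264937/161076, γ = -25983/13423.

α = 1.948, β = 1.645, γ = -1.936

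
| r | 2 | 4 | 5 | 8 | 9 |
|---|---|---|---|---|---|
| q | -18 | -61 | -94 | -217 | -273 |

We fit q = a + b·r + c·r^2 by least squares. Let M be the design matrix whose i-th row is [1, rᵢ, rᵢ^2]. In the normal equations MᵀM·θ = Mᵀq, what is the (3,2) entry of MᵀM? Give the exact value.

1438

Row 3 ↔ basis r^2, column 2 ↔ basis r, so (MᵀM)_{3,2} = Σᵢ (r^2)·(r) = (4)·(2) + (16)·(4) + (25)·(5) + (64)·(8) + (81)·(9) = 1438.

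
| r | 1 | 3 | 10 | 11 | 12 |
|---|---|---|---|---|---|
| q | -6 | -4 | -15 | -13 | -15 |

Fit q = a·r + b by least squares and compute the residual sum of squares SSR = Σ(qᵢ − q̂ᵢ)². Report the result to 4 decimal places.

Compute the Gram sums: Σr·r = 375, Σr = 37, Σ1 = 5.
And Σr·q = -491, Σq = -53.
Determinant 375·5 − 37² = 506.
a = ((-491)·5 − 37·(-53))/506 = -247/253; b = (375·(-53) − 37·(-491))/506 = -854/253.
Residuals: -417/253, 53/23, -471/253, 282/253, 1/11; SSR = 3224/253.

SSR = 12.7431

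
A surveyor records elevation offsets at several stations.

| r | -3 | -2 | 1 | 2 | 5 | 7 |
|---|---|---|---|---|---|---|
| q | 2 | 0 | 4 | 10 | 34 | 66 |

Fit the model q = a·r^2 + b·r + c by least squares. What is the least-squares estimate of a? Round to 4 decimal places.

a = 0.9908

Entries of AᵀA: Σr^2·r^2 = 3140, Σr^2·r = 442, Σr^2 = 92, Σr·r = 92, Σr = 10, Σ1 = 6.
And Σr^2·q = 4146, Σr·q = 650, Σq = 116.
Normal equations: [[3140, 442, 92]; [442, 92, 10]; [92, 10, 6]]·[a, b, c]ᵀ = [4146, 650, 116]ᵀ.
Inverting the 3×3 Gram matrix, [a, b, c]ᵀ = [34886/35211, 79769/35211, 4293/11737]ᵀ.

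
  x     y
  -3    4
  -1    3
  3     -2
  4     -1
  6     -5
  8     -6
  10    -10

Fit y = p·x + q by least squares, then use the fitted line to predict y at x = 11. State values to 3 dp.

ŷ = -9.930

Setting ∂/∂p … = 0 gives: 235·p + 27·q = -203;  27·p + 7·q = -17.
Eliminating q: 7·(row 1) − 27·(row 2) gives 916·p = 7·(-203) − 27·(-17) = -962, so p = -481/458.
Then q = ((-17) − 27·(-481/458))/7 = 743/458.
At x = 11: ŷ = (-481/458)·(11) + (743/458)·(1) = -2274/229.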